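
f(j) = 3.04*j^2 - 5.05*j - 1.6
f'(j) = 6.08*j - 5.05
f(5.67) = 67.50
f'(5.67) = 29.42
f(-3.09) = 43.03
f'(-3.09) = -23.84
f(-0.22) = -0.34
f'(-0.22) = -6.39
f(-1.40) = 11.43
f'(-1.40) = -13.56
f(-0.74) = 3.80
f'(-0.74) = -9.55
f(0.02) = -1.70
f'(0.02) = -4.93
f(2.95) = 9.96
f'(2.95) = 12.89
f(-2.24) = 24.97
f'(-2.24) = -18.67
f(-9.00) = 290.09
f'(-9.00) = -59.77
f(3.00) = 10.61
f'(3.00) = 13.19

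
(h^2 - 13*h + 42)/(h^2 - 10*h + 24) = (h - 7)/(h - 4)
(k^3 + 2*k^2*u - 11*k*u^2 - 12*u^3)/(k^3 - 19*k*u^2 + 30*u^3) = (-k^2 - 5*k*u - 4*u^2)/(-k^2 - 3*k*u + 10*u^2)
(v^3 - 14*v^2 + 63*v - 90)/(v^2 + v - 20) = (v^3 - 14*v^2 + 63*v - 90)/(v^2 + v - 20)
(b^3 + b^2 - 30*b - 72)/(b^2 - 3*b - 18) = b + 4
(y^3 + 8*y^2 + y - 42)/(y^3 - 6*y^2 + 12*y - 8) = (y^2 + 10*y + 21)/(y^2 - 4*y + 4)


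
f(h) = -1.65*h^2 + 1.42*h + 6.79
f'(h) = 1.42 - 3.3*h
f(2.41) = 0.63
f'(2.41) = -6.53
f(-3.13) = -13.82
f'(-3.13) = 11.75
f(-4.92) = -40.14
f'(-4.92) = 17.66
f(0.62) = 7.04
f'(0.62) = -0.63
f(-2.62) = -8.26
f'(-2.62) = 10.07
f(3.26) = -6.12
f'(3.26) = -9.34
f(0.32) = 7.08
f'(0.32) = 0.36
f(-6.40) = -69.88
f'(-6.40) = 22.54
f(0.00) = 6.79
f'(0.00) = 1.42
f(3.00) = -3.80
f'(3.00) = -8.48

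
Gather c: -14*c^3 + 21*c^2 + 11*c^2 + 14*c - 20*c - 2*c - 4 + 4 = -14*c^3 + 32*c^2 - 8*c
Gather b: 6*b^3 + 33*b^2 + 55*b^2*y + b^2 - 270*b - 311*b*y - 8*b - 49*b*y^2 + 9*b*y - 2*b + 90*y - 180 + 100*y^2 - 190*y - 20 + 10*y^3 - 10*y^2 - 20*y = 6*b^3 + b^2*(55*y + 34) + b*(-49*y^2 - 302*y - 280) + 10*y^3 + 90*y^2 - 120*y - 200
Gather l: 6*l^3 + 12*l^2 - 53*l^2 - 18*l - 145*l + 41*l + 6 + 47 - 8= 6*l^3 - 41*l^2 - 122*l + 45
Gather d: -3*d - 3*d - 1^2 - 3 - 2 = -6*d - 6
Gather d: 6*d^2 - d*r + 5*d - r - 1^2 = 6*d^2 + d*(5 - r) - r - 1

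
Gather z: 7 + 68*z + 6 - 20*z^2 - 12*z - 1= -20*z^2 + 56*z + 12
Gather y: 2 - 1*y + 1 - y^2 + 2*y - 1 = -y^2 + y + 2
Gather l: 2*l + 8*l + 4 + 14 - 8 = 10*l + 10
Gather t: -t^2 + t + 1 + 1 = -t^2 + t + 2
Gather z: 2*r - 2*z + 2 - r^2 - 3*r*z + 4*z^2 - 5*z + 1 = -r^2 + 2*r + 4*z^2 + z*(-3*r - 7) + 3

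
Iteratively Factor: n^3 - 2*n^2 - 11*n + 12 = (n - 1)*(n^2 - n - 12) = (n - 1)*(n + 3)*(n - 4)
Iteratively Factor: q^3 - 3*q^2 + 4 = (q - 2)*(q^2 - q - 2) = (q - 2)^2*(q + 1)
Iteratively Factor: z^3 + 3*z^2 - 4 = (z - 1)*(z^2 + 4*z + 4) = (z - 1)*(z + 2)*(z + 2)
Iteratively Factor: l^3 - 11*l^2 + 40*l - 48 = (l - 4)*(l^2 - 7*l + 12) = (l - 4)*(l - 3)*(l - 4)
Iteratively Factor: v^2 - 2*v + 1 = (v - 1)*(v - 1)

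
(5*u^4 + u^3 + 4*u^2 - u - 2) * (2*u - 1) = 10*u^5 - 3*u^4 + 7*u^3 - 6*u^2 - 3*u + 2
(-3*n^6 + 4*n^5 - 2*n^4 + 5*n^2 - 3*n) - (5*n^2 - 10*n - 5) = -3*n^6 + 4*n^5 - 2*n^4 + 7*n + 5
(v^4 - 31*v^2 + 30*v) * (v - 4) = v^5 - 4*v^4 - 31*v^3 + 154*v^2 - 120*v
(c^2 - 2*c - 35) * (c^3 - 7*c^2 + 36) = c^5 - 9*c^4 - 21*c^3 + 281*c^2 - 72*c - 1260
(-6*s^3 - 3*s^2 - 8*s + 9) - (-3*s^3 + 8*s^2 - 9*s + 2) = -3*s^3 - 11*s^2 + s + 7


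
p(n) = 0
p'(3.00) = 0.00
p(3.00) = 0.00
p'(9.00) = 0.00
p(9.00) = 0.00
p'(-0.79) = 0.00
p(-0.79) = 0.00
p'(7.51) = 0.00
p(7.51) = 0.00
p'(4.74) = 0.00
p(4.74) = 0.00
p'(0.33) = 0.00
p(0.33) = 0.00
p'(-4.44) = 0.00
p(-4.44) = 0.00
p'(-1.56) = 0.00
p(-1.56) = 0.00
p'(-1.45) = 0.00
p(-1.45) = 0.00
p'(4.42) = 0.00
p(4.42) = 0.00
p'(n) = 0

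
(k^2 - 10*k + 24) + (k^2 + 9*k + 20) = 2*k^2 - k + 44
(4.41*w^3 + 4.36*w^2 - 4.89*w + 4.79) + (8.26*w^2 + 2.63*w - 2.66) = 4.41*w^3 + 12.62*w^2 - 2.26*w + 2.13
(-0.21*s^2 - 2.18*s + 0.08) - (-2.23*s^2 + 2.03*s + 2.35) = 2.02*s^2 - 4.21*s - 2.27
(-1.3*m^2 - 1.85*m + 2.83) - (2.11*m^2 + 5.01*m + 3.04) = -3.41*m^2 - 6.86*m - 0.21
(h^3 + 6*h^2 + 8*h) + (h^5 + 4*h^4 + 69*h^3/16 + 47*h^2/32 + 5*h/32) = h^5 + 4*h^4 + 85*h^3/16 + 239*h^2/32 + 261*h/32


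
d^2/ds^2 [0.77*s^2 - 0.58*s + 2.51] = 1.54000000000000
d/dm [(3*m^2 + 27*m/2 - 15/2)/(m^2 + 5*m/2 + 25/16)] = 24*(85 - 16*m)/(64*m^3 + 240*m^2 + 300*m + 125)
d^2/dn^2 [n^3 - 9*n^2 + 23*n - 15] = 6*n - 18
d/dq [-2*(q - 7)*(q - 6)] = 26 - 4*q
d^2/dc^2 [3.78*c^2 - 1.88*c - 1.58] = 7.56000000000000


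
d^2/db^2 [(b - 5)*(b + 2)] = 2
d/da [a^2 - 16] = 2*a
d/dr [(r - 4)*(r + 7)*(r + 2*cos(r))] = -(r - 4)*(r + 7)*(2*sin(r) - 1) + (r - 4)*(r + 2*cos(r)) + (r + 7)*(r + 2*cos(r))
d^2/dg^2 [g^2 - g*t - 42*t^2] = 2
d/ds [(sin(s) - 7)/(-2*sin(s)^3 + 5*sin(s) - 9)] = (4*sin(s)^3 - 42*sin(s)^2 + 26)*cos(s)/(2*sin(s)^3 - 5*sin(s) + 9)^2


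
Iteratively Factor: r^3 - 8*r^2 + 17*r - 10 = (r - 1)*(r^2 - 7*r + 10) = (r - 5)*(r - 1)*(r - 2)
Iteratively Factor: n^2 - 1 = (n + 1)*(n - 1)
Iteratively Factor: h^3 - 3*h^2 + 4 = (h - 2)*(h^2 - h - 2) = (h - 2)*(h + 1)*(h - 2)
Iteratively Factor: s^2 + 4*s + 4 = (s + 2)*(s + 2)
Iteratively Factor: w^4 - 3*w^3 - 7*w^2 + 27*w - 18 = (w + 3)*(w^3 - 6*w^2 + 11*w - 6) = (w - 2)*(w + 3)*(w^2 - 4*w + 3) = (w - 3)*(w - 2)*(w + 3)*(w - 1)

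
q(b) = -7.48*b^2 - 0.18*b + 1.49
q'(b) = -14.96*b - 0.18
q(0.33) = 0.62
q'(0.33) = -5.12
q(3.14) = -72.83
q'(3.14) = -47.15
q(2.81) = -58.08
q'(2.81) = -42.22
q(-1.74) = -20.84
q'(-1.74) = 25.85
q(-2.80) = -56.65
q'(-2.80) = 41.71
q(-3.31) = -79.87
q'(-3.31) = 49.34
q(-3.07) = -68.46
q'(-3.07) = 45.75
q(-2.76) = -54.99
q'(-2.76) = 41.11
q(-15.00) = -1678.81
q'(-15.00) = 224.22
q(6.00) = -268.87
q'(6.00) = -89.94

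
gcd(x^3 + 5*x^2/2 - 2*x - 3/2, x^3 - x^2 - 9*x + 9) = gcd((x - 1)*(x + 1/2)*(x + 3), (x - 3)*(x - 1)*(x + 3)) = x^2 + 2*x - 3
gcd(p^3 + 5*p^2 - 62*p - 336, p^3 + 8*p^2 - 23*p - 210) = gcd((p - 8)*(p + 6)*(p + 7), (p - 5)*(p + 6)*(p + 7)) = p^2 + 13*p + 42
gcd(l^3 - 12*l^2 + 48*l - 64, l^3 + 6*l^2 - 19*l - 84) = l - 4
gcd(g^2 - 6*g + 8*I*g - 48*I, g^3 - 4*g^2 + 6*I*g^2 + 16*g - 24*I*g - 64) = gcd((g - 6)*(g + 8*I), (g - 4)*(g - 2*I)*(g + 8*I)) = g + 8*I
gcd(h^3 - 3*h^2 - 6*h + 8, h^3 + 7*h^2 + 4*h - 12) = h^2 + h - 2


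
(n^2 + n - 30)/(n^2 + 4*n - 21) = (n^2 + n - 30)/(n^2 + 4*n - 21)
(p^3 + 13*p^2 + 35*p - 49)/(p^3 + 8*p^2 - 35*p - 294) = (p - 1)/(p - 6)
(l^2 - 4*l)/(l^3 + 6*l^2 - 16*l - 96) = l/(l^2 + 10*l + 24)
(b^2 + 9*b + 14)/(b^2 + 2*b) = (b + 7)/b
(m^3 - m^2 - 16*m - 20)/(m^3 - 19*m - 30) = (m + 2)/(m + 3)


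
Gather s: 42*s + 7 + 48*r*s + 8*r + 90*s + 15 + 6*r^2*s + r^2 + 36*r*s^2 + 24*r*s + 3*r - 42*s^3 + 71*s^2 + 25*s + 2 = r^2 + 11*r - 42*s^3 + s^2*(36*r + 71) + s*(6*r^2 + 72*r + 157) + 24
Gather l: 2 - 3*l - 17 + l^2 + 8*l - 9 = l^2 + 5*l - 24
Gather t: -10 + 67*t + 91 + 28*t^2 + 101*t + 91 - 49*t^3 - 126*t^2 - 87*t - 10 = -49*t^3 - 98*t^2 + 81*t + 162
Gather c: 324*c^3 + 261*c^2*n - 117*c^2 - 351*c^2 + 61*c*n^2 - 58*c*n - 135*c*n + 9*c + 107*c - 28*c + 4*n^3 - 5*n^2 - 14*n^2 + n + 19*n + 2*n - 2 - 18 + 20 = 324*c^3 + c^2*(261*n - 468) + c*(61*n^2 - 193*n + 88) + 4*n^3 - 19*n^2 + 22*n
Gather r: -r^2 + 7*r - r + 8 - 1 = -r^2 + 6*r + 7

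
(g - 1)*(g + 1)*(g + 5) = g^3 + 5*g^2 - g - 5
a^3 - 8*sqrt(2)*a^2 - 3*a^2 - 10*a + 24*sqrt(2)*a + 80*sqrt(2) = (a - 5)*(a + 2)*(a - 8*sqrt(2))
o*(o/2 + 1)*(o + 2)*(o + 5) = o^4/2 + 9*o^3/2 + 12*o^2 + 10*o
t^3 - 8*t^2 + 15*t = t*(t - 5)*(t - 3)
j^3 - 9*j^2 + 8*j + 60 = (j - 6)*(j - 5)*(j + 2)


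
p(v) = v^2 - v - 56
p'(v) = 2*v - 1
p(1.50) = -55.25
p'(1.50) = 2.00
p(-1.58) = -51.92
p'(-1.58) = -4.16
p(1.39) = -55.46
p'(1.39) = 1.78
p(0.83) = -56.14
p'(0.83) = 0.66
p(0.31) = -56.21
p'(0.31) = -0.38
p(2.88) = -50.59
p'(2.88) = 4.76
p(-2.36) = -48.07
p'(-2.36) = -5.72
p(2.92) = -50.39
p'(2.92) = 4.84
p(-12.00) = 100.00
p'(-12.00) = -25.00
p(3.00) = -50.00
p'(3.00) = 5.00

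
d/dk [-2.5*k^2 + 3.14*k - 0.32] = 3.14 - 5.0*k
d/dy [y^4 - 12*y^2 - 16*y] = 4*y^3 - 24*y - 16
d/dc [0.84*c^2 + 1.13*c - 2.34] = 1.68*c + 1.13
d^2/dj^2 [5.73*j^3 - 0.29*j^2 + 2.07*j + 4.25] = 34.38*j - 0.58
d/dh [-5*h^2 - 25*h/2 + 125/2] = -10*h - 25/2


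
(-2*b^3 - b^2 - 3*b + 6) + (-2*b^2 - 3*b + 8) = -2*b^3 - 3*b^2 - 6*b + 14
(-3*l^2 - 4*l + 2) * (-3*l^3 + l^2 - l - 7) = 9*l^5 + 9*l^4 - 7*l^3 + 27*l^2 + 26*l - 14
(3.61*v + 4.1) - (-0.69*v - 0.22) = 4.3*v + 4.32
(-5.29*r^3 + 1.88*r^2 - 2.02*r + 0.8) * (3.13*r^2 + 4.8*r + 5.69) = -16.5577*r^5 - 19.5076*r^4 - 27.3987*r^3 + 3.5052*r^2 - 7.6538*r + 4.552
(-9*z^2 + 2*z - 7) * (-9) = 81*z^2 - 18*z + 63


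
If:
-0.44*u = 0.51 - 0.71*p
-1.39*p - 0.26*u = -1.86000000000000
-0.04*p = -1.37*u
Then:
No Solution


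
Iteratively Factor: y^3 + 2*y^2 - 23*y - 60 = (y + 3)*(y^2 - y - 20) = (y - 5)*(y + 3)*(y + 4)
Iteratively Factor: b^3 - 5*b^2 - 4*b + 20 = (b - 2)*(b^2 - 3*b - 10) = (b - 2)*(b + 2)*(b - 5)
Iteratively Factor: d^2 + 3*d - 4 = (d + 4)*(d - 1)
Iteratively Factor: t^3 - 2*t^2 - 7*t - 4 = (t - 4)*(t^2 + 2*t + 1) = (t - 4)*(t + 1)*(t + 1)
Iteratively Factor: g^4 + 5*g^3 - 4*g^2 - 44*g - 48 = (g + 2)*(g^3 + 3*g^2 - 10*g - 24) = (g - 3)*(g + 2)*(g^2 + 6*g + 8) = (g - 3)*(g + 2)*(g + 4)*(g + 2)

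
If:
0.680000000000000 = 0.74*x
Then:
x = 0.92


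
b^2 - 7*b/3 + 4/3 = (b - 4/3)*(b - 1)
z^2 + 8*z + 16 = (z + 4)^2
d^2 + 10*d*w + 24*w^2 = (d + 4*w)*(d + 6*w)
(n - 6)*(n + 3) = n^2 - 3*n - 18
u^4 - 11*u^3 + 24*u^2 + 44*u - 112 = (u - 7)*(u - 4)*(u - 2)*(u + 2)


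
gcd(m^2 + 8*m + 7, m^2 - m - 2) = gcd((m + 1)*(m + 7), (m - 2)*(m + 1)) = m + 1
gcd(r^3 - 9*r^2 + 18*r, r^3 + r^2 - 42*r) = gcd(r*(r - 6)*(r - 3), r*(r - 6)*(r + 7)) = r^2 - 6*r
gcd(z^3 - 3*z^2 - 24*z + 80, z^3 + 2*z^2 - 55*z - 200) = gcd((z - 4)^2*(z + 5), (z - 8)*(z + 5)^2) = z + 5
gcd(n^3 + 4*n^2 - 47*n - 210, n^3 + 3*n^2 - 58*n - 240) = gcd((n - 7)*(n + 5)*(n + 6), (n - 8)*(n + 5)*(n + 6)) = n^2 + 11*n + 30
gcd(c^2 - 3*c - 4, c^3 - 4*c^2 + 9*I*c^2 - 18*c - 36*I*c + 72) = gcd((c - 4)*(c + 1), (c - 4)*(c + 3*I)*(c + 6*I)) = c - 4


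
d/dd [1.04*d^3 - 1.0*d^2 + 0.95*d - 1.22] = 3.12*d^2 - 2.0*d + 0.95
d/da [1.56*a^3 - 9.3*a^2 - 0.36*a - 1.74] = 4.68*a^2 - 18.6*a - 0.36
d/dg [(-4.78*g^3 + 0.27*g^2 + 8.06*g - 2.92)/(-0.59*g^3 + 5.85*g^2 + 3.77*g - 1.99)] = (-1.77635683940025e-15*g^5 - 27.8037*g^4 - 26.5304*g^3 - 22.7649*g^2 + 33.0894*g - 5.031)/(0.3481*g^6 - 6.903*g^5 + 29.7739*g^4 + 46.4572*g^3 - 9.0701*g^2 - 15.0046*g + 3.9601)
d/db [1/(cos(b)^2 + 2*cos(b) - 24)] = 2*(cos(b) + 1)*sin(b)/(cos(b)^2 + 2*cos(b) - 24)^2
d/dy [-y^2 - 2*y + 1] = -2*y - 2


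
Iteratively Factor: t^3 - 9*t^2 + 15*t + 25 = (t + 1)*(t^2 - 10*t + 25) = (t - 5)*(t + 1)*(t - 5)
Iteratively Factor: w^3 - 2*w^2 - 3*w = (w + 1)*(w^2 - 3*w) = w*(w + 1)*(w - 3)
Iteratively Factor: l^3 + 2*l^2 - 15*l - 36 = (l + 3)*(l^2 - l - 12) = (l - 4)*(l + 3)*(l + 3)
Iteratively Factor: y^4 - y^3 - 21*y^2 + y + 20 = (y - 1)*(y^3 - 21*y - 20) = (y - 1)*(y + 4)*(y^2 - 4*y - 5) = (y - 1)*(y + 1)*(y + 4)*(y - 5)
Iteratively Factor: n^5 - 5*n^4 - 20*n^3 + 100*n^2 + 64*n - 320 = (n - 5)*(n^4 - 20*n^2 + 64) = (n - 5)*(n - 2)*(n^3 + 2*n^2 - 16*n - 32) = (n - 5)*(n - 2)*(n + 4)*(n^2 - 2*n - 8) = (n - 5)*(n - 4)*(n - 2)*(n + 4)*(n + 2)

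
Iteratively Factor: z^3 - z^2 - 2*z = (z + 1)*(z^2 - 2*z) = z*(z + 1)*(z - 2)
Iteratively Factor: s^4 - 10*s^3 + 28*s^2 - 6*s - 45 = (s - 5)*(s^3 - 5*s^2 + 3*s + 9) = (s - 5)*(s + 1)*(s^2 - 6*s + 9) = (s - 5)*(s - 3)*(s + 1)*(s - 3)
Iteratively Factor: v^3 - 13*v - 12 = (v - 4)*(v^2 + 4*v + 3) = (v - 4)*(v + 3)*(v + 1)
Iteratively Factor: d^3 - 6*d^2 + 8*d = (d)*(d^2 - 6*d + 8) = d*(d - 4)*(d - 2)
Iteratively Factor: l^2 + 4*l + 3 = (l + 3)*(l + 1)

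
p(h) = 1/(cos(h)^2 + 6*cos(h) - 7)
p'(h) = (2*sin(h)*cos(h) + 6*sin(h))/(cos(h)^2 + 6*cos(h) - 7)^2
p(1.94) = -0.11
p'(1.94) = 0.06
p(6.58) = -2.87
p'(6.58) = 19.12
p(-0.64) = -0.65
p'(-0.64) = -1.90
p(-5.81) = -1.15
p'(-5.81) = 4.72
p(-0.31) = -2.64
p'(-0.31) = -16.78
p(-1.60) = -0.14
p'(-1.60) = -0.12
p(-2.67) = -0.09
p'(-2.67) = -0.01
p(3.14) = -0.08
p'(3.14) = 0.00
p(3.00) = -0.08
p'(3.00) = 0.00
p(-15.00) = -0.09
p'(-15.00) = -0.02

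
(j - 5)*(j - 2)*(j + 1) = j^3 - 6*j^2 + 3*j + 10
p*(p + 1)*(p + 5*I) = p^3 + p^2 + 5*I*p^2 + 5*I*p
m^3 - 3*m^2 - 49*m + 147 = (m - 7)*(m - 3)*(m + 7)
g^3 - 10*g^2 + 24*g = g*(g - 6)*(g - 4)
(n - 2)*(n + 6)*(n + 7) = n^3 + 11*n^2 + 16*n - 84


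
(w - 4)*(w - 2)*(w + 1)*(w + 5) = w^4 - 23*w^2 + 18*w + 40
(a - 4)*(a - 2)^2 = a^3 - 8*a^2 + 20*a - 16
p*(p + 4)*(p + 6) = p^3 + 10*p^2 + 24*p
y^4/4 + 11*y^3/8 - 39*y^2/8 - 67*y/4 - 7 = (y/4 + 1/2)*(y - 4)*(y + 1/2)*(y + 7)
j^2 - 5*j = j*(j - 5)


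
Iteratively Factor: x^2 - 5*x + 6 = (x - 3)*(x - 2)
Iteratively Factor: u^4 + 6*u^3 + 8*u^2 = (u)*(u^3 + 6*u^2 + 8*u) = u*(u + 4)*(u^2 + 2*u) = u^2*(u + 4)*(u + 2)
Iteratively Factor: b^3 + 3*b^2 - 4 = (b - 1)*(b^2 + 4*b + 4) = (b - 1)*(b + 2)*(b + 2)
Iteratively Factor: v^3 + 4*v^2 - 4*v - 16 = (v + 2)*(v^2 + 2*v - 8) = (v - 2)*(v + 2)*(v + 4)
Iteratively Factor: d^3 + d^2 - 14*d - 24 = (d + 3)*(d^2 - 2*d - 8) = (d - 4)*(d + 3)*(d + 2)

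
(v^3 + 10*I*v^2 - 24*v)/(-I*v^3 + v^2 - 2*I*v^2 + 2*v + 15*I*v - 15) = v*(I*v^2 - 10*v - 24*I)/(v^3 + v^2*(2 + I) + v*(-15 + 2*I) - 15*I)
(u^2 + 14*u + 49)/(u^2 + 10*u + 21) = (u + 7)/(u + 3)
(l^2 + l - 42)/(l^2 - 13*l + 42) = (l + 7)/(l - 7)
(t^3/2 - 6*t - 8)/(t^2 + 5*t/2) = (t^3 - 12*t - 16)/(t*(2*t + 5))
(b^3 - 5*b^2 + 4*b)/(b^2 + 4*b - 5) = b*(b - 4)/(b + 5)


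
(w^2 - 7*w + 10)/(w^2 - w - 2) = (w - 5)/(w + 1)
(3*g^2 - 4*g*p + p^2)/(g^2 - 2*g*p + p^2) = (-3*g + p)/(-g + p)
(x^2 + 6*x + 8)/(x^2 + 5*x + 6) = (x + 4)/(x + 3)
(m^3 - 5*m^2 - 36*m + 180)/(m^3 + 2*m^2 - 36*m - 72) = (m - 5)/(m + 2)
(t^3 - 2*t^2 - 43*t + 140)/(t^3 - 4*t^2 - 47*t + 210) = (t - 4)/(t - 6)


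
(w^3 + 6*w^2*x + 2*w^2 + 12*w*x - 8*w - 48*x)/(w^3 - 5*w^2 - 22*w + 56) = (w + 6*x)/(w - 7)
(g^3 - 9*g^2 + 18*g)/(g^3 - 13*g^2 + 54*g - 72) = g/(g - 4)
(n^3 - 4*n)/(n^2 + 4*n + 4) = n*(n - 2)/(n + 2)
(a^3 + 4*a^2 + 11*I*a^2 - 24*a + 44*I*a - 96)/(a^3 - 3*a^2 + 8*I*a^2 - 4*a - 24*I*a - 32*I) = (a^2 + a*(4 + 3*I) + 12*I)/(a^2 - 3*a - 4)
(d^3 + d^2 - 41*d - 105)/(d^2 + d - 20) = (d^2 - 4*d - 21)/(d - 4)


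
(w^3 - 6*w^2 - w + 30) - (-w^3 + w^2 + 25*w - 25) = 2*w^3 - 7*w^2 - 26*w + 55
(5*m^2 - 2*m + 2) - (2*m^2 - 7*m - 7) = 3*m^2 + 5*m + 9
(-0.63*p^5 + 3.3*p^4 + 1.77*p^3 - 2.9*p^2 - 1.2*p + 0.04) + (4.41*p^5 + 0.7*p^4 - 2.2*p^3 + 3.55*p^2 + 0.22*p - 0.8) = 3.78*p^5 + 4.0*p^4 - 0.43*p^3 + 0.65*p^2 - 0.98*p - 0.76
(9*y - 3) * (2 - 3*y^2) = -27*y^3 + 9*y^2 + 18*y - 6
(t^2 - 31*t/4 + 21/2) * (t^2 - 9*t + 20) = t^4 - 67*t^3/4 + 401*t^2/4 - 499*t/2 + 210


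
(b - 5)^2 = b^2 - 10*b + 25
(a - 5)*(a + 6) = a^2 + a - 30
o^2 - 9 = (o - 3)*(o + 3)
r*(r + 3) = r^2 + 3*r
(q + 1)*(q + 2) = q^2 + 3*q + 2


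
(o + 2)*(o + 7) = o^2 + 9*o + 14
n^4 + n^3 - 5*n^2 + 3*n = n*(n - 1)^2*(n + 3)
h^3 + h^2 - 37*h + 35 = (h - 5)*(h - 1)*(h + 7)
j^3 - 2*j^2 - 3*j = j*(j - 3)*(j + 1)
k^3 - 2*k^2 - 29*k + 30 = (k - 6)*(k - 1)*(k + 5)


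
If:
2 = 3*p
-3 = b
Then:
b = -3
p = 2/3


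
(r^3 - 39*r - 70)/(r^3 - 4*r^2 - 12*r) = (r^2 - 2*r - 35)/(r*(r - 6))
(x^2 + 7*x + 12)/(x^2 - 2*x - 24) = (x + 3)/(x - 6)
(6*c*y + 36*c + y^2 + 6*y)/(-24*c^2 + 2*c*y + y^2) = (y + 6)/(-4*c + y)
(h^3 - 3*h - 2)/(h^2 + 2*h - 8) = (h^2 + 2*h + 1)/(h + 4)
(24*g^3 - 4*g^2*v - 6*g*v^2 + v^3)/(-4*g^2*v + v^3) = (-6*g + v)/v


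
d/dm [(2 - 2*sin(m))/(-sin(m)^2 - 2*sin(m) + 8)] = 2*(2*sin(m) + cos(m)^2 - 7)*cos(m)/(sin(m)^2 + 2*sin(m) - 8)^2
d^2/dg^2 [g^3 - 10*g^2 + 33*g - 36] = 6*g - 20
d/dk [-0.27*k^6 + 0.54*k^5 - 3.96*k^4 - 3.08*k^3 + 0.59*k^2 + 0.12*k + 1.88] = -1.62*k^5 + 2.7*k^4 - 15.84*k^3 - 9.24*k^2 + 1.18*k + 0.12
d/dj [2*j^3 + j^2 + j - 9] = 6*j^2 + 2*j + 1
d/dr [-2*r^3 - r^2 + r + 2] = -6*r^2 - 2*r + 1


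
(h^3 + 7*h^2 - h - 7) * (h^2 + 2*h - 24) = h^5 + 9*h^4 - 11*h^3 - 177*h^2 + 10*h + 168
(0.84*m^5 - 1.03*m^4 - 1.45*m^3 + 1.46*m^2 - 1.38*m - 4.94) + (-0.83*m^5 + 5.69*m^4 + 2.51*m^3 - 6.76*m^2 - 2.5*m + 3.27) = 0.01*m^5 + 4.66*m^4 + 1.06*m^3 - 5.3*m^2 - 3.88*m - 1.67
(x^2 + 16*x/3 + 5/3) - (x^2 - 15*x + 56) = 61*x/3 - 163/3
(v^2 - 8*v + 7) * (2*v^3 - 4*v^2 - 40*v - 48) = 2*v^5 - 20*v^4 + 6*v^3 + 244*v^2 + 104*v - 336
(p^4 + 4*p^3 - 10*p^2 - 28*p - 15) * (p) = p^5 + 4*p^4 - 10*p^3 - 28*p^2 - 15*p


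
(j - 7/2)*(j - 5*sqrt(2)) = j^2 - 5*sqrt(2)*j - 7*j/2 + 35*sqrt(2)/2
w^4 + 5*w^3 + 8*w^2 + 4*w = w*(w + 1)*(w + 2)^2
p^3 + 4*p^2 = p^2*(p + 4)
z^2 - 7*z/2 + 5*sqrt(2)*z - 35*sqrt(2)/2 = (z - 7/2)*(z + 5*sqrt(2))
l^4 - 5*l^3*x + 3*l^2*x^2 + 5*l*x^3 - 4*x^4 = (l - 4*x)*(l - x)^2*(l + x)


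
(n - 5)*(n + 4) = n^2 - n - 20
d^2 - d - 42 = (d - 7)*(d + 6)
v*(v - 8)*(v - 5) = v^3 - 13*v^2 + 40*v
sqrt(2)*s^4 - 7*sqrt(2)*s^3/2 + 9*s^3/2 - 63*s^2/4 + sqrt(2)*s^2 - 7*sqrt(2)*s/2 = s*(s - 7/2)*(s + 2*sqrt(2))*(sqrt(2)*s + 1/2)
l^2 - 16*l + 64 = (l - 8)^2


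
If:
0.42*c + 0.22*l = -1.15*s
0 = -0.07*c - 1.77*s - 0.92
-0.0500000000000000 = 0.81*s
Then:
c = -11.58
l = 22.43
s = -0.06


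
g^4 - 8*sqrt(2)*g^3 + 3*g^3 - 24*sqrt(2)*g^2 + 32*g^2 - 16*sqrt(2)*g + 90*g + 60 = (g + 1)*(g + 2)*(g - 5*sqrt(2))*(g - 3*sqrt(2))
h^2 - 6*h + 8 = (h - 4)*(h - 2)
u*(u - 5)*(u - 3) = u^3 - 8*u^2 + 15*u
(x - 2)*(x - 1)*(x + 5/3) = x^3 - 4*x^2/3 - 3*x + 10/3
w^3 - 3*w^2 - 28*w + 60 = (w - 6)*(w - 2)*(w + 5)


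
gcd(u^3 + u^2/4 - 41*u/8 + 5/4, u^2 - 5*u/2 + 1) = u - 2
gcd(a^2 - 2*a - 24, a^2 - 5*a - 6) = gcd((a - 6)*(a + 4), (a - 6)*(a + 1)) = a - 6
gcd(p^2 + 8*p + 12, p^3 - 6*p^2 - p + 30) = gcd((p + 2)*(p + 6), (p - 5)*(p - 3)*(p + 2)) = p + 2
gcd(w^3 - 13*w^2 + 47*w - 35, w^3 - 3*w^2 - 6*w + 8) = w - 1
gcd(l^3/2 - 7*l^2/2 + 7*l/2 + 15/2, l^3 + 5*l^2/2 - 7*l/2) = 1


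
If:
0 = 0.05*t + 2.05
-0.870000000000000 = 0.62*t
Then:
No Solution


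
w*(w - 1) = w^2 - w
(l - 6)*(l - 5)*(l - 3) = l^3 - 14*l^2 + 63*l - 90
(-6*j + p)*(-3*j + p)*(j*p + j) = 18*j^3*p + 18*j^3 - 9*j^2*p^2 - 9*j^2*p + j*p^3 + j*p^2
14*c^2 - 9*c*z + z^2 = (-7*c + z)*(-2*c + z)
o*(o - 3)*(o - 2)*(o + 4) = o^4 - o^3 - 14*o^2 + 24*o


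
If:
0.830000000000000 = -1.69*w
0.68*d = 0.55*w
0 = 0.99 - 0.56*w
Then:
No Solution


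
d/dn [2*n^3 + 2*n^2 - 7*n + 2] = 6*n^2 + 4*n - 7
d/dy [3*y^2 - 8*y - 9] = 6*y - 8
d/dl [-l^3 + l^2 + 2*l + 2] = -3*l^2 + 2*l + 2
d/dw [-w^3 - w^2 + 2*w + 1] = -3*w^2 - 2*w + 2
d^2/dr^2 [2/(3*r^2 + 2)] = 12*(9*r^2 - 2)/(3*r^2 + 2)^3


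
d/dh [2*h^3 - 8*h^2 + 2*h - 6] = 6*h^2 - 16*h + 2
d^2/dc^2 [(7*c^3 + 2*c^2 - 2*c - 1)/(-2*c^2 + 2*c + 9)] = 2*(-154*c^3 - 474*c^2 - 1605*c - 176)/(8*c^6 - 24*c^5 - 84*c^4 + 208*c^3 + 378*c^2 - 486*c - 729)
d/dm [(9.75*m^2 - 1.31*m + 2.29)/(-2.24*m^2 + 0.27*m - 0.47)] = (-0.3019*m^2 + 1.0942*m - 0.00260000000000005)/(5.0176*m^4 - 1.2096*m^3 + 2.1785*m^2 - 0.2538*m + 0.2209)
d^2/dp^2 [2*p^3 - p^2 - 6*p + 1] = 12*p - 2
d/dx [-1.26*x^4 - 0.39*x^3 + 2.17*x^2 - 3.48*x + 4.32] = -5.04*x^3 - 1.17*x^2 + 4.34*x - 3.48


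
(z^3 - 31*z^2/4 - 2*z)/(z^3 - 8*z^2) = (z + 1/4)/z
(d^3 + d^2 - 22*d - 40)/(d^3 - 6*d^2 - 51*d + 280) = (d^2 + 6*d + 8)/(d^2 - d - 56)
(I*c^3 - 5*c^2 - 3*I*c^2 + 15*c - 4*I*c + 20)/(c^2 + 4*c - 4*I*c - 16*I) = (I*c^3 - c^2*(5 + 3*I) + c*(15 - 4*I) + 20)/(c^2 + 4*c*(1 - I) - 16*I)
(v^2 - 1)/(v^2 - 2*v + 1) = (v + 1)/(v - 1)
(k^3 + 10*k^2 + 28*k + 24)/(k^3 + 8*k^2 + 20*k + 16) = (k + 6)/(k + 4)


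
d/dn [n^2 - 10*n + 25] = 2*n - 10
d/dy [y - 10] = 1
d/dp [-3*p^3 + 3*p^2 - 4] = 3*p*(2 - 3*p)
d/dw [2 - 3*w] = -3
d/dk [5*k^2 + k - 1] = 10*k + 1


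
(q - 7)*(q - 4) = q^2 - 11*q + 28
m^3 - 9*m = m*(m - 3)*(m + 3)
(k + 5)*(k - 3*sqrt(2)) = k^2 - 3*sqrt(2)*k + 5*k - 15*sqrt(2)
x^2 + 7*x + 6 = (x + 1)*(x + 6)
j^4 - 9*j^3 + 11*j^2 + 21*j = j*(j - 7)*(j - 3)*(j + 1)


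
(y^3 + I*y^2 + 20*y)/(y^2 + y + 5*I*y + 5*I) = y*(y - 4*I)/(y + 1)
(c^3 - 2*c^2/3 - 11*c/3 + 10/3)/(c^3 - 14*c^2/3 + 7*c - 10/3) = (c + 2)/(c - 2)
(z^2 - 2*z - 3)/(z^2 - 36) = (z^2 - 2*z - 3)/(z^2 - 36)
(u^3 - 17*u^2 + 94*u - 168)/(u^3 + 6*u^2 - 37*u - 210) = (u^2 - 11*u + 28)/(u^2 + 12*u + 35)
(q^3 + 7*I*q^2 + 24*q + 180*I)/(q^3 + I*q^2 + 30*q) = (q + 6*I)/q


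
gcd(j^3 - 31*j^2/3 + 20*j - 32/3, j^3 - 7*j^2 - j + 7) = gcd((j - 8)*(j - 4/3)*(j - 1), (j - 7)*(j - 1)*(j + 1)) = j - 1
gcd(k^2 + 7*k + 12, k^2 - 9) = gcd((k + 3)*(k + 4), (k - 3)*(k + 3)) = k + 3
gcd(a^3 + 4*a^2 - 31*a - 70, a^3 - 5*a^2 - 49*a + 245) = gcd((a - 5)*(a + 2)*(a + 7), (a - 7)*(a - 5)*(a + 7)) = a^2 + 2*a - 35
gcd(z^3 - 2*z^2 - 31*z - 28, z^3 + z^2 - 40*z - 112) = z^2 - 3*z - 28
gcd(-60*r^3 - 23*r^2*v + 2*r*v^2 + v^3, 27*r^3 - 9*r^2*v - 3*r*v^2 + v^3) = 3*r + v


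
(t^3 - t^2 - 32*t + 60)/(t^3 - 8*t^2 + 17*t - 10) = (t + 6)/(t - 1)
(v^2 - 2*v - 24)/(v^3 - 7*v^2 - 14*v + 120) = 1/(v - 5)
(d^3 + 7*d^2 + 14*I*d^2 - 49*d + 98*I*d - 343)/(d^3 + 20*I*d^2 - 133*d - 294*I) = (d + 7)/(d + 6*I)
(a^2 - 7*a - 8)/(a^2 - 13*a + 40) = (a + 1)/(a - 5)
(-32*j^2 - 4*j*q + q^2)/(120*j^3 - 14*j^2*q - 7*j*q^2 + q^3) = (-8*j + q)/(30*j^2 - 11*j*q + q^2)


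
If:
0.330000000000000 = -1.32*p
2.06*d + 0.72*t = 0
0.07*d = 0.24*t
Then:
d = 0.00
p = -0.25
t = 0.00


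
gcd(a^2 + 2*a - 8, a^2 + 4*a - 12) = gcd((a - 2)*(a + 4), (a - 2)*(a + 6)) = a - 2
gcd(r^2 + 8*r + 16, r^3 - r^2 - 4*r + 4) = 1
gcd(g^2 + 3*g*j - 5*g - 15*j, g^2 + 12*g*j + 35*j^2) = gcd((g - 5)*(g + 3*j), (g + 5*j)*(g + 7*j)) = 1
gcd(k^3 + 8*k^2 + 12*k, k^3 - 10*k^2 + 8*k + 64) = k + 2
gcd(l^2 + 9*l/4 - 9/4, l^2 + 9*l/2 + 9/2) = l + 3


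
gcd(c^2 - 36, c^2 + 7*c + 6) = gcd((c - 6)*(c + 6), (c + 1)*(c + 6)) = c + 6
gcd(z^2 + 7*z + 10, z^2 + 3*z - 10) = z + 5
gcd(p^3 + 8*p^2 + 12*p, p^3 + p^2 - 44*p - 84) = p^2 + 8*p + 12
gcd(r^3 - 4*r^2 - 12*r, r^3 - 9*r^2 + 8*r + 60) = r^2 - 4*r - 12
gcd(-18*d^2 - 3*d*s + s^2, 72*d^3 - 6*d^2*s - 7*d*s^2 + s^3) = -18*d^2 - 3*d*s + s^2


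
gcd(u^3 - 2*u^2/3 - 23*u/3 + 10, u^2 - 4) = u - 2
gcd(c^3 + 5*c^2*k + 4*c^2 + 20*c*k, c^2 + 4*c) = c^2 + 4*c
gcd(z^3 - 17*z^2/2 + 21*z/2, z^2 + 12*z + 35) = 1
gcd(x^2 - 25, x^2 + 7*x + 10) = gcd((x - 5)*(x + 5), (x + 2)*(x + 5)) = x + 5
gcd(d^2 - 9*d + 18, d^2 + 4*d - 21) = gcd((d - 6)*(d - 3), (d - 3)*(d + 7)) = d - 3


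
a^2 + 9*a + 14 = (a + 2)*(a + 7)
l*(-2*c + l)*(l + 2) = -2*c*l^2 - 4*c*l + l^3 + 2*l^2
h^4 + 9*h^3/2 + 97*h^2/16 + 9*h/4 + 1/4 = (h + 1/4)^2*(h + 2)^2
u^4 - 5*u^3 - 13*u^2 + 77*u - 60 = (u - 5)*(u - 3)*(u - 1)*(u + 4)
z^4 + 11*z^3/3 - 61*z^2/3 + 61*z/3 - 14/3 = (z - 2)*(z - 1)*(z - 1/3)*(z + 7)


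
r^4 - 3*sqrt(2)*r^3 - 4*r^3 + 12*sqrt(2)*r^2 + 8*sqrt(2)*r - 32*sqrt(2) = (r - 4)*(r - 2*sqrt(2))^2*(r + sqrt(2))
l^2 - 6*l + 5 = (l - 5)*(l - 1)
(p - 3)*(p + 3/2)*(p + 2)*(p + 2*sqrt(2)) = p^4 + p^3/2 + 2*sqrt(2)*p^3 - 15*p^2/2 + sqrt(2)*p^2 - 15*sqrt(2)*p - 9*p - 18*sqrt(2)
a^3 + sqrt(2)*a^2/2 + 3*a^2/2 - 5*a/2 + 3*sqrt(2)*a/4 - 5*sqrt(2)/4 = (a - 1)*(a + 5/2)*(a + sqrt(2)/2)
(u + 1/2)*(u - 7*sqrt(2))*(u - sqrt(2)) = u^3 - 8*sqrt(2)*u^2 + u^2/2 - 4*sqrt(2)*u + 14*u + 7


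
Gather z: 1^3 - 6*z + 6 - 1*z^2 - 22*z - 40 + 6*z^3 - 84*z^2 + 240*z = 6*z^3 - 85*z^2 + 212*z - 33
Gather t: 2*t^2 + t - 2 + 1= 2*t^2 + t - 1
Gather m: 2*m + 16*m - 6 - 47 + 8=18*m - 45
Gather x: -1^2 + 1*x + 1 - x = 0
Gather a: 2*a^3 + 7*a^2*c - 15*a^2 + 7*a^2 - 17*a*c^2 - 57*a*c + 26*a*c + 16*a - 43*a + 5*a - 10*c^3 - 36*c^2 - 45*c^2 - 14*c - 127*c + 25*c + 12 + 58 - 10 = 2*a^3 + a^2*(7*c - 8) + a*(-17*c^2 - 31*c - 22) - 10*c^3 - 81*c^2 - 116*c + 60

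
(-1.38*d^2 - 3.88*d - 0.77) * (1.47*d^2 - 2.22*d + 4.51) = -2.0286*d^4 - 2.64*d^3 + 1.2579*d^2 - 15.7894*d - 3.4727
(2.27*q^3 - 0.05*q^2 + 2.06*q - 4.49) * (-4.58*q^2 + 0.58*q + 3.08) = -10.3966*q^5 + 1.5456*q^4 - 2.4722*q^3 + 21.605*q^2 + 3.7406*q - 13.8292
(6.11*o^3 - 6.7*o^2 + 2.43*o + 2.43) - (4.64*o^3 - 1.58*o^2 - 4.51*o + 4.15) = 1.47*o^3 - 5.12*o^2 + 6.94*o - 1.72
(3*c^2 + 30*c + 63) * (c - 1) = 3*c^3 + 27*c^2 + 33*c - 63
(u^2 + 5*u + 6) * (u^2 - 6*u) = u^4 - u^3 - 24*u^2 - 36*u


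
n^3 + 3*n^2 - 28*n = n*(n - 4)*(n + 7)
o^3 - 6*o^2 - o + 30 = (o - 5)*(o - 3)*(o + 2)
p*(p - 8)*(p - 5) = p^3 - 13*p^2 + 40*p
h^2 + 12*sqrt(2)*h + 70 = (h + 5*sqrt(2))*(h + 7*sqrt(2))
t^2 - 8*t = t*(t - 8)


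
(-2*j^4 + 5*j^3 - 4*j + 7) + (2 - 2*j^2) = -2*j^4 + 5*j^3 - 2*j^2 - 4*j + 9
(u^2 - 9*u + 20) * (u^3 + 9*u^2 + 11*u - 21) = u^5 - 50*u^3 + 60*u^2 + 409*u - 420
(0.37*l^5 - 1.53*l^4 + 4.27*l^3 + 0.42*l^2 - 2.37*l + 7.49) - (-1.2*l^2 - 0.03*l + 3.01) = 0.37*l^5 - 1.53*l^4 + 4.27*l^3 + 1.62*l^2 - 2.34*l + 4.48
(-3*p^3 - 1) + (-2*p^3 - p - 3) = -5*p^3 - p - 4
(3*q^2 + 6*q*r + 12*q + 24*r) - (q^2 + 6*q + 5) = 2*q^2 + 6*q*r + 6*q + 24*r - 5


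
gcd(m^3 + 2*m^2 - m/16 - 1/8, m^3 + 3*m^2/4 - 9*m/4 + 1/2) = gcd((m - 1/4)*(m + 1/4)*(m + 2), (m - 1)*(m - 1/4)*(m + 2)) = m^2 + 7*m/4 - 1/2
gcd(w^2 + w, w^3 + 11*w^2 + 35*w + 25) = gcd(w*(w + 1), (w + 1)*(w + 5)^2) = w + 1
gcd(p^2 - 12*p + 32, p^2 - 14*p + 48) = p - 8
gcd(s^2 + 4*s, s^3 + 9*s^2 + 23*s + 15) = 1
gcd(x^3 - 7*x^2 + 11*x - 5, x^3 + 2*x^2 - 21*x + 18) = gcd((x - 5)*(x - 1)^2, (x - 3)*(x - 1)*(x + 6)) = x - 1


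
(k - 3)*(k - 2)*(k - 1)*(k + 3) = k^4 - 3*k^3 - 7*k^2 + 27*k - 18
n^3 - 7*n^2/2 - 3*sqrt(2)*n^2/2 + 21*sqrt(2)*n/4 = n*(n - 7/2)*(n - 3*sqrt(2)/2)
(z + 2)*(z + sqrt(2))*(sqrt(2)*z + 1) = sqrt(2)*z^3 + 2*sqrt(2)*z^2 + 3*z^2 + sqrt(2)*z + 6*z + 2*sqrt(2)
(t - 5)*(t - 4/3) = t^2 - 19*t/3 + 20/3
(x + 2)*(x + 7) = x^2 + 9*x + 14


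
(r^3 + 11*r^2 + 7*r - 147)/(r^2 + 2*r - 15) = (r^2 + 14*r + 49)/(r + 5)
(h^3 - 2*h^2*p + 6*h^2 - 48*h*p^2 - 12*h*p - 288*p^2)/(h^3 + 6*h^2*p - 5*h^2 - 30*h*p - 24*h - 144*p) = (h^2 - 8*h*p + 6*h - 48*p)/(h^2 - 5*h - 24)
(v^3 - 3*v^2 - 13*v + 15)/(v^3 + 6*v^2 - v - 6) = (v^2 - 2*v - 15)/(v^2 + 7*v + 6)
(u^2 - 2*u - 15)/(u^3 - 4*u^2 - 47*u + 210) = (u + 3)/(u^2 + u - 42)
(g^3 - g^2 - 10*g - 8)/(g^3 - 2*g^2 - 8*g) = (g + 1)/g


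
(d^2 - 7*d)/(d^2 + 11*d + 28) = d*(d - 7)/(d^2 + 11*d + 28)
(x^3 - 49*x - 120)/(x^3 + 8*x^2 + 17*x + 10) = (x^2 - 5*x - 24)/(x^2 + 3*x + 2)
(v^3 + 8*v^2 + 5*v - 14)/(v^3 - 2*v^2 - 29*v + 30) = (v^2 + 9*v + 14)/(v^2 - v - 30)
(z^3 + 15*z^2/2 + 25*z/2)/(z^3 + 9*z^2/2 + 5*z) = (z + 5)/(z + 2)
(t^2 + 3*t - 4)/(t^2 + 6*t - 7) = (t + 4)/(t + 7)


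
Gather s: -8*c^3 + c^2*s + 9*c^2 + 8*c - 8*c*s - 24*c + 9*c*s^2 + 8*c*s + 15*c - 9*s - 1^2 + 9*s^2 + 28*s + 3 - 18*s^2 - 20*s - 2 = -8*c^3 + 9*c^2 - c + s^2*(9*c - 9) + s*(c^2 - 1)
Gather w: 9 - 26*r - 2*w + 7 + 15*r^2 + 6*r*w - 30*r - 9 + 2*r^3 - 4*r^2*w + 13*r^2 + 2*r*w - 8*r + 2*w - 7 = 2*r^3 + 28*r^2 - 64*r + w*(-4*r^2 + 8*r)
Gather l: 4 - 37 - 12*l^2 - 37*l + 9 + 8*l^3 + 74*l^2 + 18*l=8*l^3 + 62*l^2 - 19*l - 24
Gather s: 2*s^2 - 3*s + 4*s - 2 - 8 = 2*s^2 + s - 10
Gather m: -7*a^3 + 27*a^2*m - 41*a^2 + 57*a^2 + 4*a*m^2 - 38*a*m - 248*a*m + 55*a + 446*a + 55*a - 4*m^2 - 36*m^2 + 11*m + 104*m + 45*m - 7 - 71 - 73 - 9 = -7*a^3 + 16*a^2 + 556*a + m^2*(4*a - 40) + m*(27*a^2 - 286*a + 160) - 160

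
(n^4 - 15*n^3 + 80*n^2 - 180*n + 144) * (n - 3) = n^5 - 18*n^4 + 125*n^3 - 420*n^2 + 684*n - 432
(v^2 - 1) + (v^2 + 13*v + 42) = 2*v^2 + 13*v + 41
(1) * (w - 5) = w - 5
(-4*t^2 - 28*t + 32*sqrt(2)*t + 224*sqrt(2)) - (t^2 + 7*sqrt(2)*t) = -5*t^2 - 28*t + 25*sqrt(2)*t + 224*sqrt(2)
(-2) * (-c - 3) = 2*c + 6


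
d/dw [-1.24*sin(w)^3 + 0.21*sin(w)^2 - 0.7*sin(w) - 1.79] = (-3.72*sin(w)^2 + 0.42*sin(w) - 0.7)*cos(w)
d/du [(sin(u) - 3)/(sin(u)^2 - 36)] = (6*sin(u) + cos(u)^2 - 37)*cos(u)/(sin(u)^2 - 36)^2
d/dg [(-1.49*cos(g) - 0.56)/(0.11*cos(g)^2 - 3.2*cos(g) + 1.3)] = (-0.1639*cos(g)^2 - 0.1232*cos(g) + 3.729)*sin(g)/(0.0121*cos(g)^4 - 0.704*cos(g)^3 + 10.526*cos(g)^2 - 8.32*cos(g) + 1.69)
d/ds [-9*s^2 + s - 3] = 1 - 18*s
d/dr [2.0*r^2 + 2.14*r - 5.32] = 4.0*r + 2.14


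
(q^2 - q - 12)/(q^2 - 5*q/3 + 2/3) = 3*(q^2 - q - 12)/(3*q^2 - 5*q + 2)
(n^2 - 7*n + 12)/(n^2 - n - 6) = (n - 4)/(n + 2)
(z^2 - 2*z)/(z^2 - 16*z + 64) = z*(z - 2)/(z^2 - 16*z + 64)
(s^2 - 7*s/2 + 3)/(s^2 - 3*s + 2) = (s - 3/2)/(s - 1)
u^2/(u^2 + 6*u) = u/(u + 6)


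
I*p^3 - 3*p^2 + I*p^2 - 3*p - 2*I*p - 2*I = (p + I)*(p + 2*I)*(I*p + I)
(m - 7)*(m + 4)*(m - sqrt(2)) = m^3 - 3*m^2 - sqrt(2)*m^2 - 28*m + 3*sqrt(2)*m + 28*sqrt(2)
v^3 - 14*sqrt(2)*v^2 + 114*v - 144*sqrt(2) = (v - 8*sqrt(2))*(v - 3*sqrt(2))^2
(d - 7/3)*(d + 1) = d^2 - 4*d/3 - 7/3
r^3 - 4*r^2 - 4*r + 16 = (r - 4)*(r - 2)*(r + 2)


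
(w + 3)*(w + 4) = w^2 + 7*w + 12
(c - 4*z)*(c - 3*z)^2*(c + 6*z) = c^4 - 4*c^3*z - 27*c^2*z^2 + 162*c*z^3 - 216*z^4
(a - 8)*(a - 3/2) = a^2 - 19*a/2 + 12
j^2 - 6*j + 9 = (j - 3)^2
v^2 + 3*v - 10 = (v - 2)*(v + 5)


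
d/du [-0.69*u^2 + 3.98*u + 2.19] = 3.98 - 1.38*u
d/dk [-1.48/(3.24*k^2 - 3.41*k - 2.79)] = (9.5904*k - 5.0468)/(-3.24*k^2 + 3.41*k + 2.79)^2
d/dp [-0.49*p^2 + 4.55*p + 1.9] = 4.55 - 0.98*p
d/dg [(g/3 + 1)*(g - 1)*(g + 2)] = g^2 + 8*g/3 + 1/3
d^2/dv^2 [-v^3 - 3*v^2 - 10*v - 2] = -6*v - 6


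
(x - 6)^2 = x^2 - 12*x + 36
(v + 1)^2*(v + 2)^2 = v^4 + 6*v^3 + 13*v^2 + 12*v + 4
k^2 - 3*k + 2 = (k - 2)*(k - 1)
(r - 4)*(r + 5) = r^2 + r - 20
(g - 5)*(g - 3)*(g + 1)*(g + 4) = g^4 - 3*g^3 - 21*g^2 + 43*g + 60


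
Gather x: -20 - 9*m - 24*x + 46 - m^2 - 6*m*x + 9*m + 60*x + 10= -m^2 + x*(36 - 6*m) + 36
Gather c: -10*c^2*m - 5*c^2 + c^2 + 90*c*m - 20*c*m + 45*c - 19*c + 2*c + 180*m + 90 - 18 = c^2*(-10*m - 4) + c*(70*m + 28) + 180*m + 72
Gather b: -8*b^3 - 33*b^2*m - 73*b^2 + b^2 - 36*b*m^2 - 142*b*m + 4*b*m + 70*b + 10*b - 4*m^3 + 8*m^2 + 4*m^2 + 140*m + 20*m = -8*b^3 + b^2*(-33*m - 72) + b*(-36*m^2 - 138*m + 80) - 4*m^3 + 12*m^2 + 160*m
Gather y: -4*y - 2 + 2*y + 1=-2*y - 1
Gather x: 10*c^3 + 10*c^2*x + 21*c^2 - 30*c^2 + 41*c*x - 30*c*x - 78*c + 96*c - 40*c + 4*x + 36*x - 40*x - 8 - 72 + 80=10*c^3 - 9*c^2 - 22*c + x*(10*c^2 + 11*c)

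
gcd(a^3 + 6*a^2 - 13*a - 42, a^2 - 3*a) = a - 3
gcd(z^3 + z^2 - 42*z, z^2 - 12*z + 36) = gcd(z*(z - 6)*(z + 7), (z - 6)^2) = z - 6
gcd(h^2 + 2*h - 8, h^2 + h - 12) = h + 4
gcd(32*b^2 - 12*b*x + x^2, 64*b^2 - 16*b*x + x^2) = -8*b + x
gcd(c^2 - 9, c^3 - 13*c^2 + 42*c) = 1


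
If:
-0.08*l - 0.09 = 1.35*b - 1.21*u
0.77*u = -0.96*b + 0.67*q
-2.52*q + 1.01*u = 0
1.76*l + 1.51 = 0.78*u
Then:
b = -0.01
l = -0.85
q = 0.00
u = 0.01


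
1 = 1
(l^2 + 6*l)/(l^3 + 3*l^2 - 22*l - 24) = l/(l^2 - 3*l - 4)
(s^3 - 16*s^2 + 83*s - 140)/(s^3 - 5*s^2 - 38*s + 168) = (s - 5)/(s + 6)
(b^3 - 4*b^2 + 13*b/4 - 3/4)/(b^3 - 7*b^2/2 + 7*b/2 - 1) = (2*b^2 - 7*b + 3)/(2*(b^2 - 3*b + 2))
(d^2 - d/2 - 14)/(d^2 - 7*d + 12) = (d + 7/2)/(d - 3)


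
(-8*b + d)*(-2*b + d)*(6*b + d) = 96*b^3 - 44*b^2*d - 4*b*d^2 + d^3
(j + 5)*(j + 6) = j^2 + 11*j + 30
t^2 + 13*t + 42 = (t + 6)*(t + 7)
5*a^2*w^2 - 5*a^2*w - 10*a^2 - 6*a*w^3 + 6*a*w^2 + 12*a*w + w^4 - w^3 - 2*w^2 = (-5*a + w)*(-a + w)*(w - 2)*(w + 1)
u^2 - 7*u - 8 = (u - 8)*(u + 1)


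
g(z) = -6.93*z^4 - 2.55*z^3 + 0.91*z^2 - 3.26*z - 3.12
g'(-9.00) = 19568.59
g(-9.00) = -43508.85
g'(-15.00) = 91803.19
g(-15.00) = -341974.47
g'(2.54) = -502.24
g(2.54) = -335.76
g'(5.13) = -3937.61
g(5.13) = -5139.73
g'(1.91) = -220.84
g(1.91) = -116.02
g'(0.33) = -4.49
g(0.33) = -4.27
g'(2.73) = -619.31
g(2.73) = -442.05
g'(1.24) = -65.62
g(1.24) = -27.01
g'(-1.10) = 22.38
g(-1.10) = -5.19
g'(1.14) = -52.20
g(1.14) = -21.14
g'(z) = -27.72*z^3 - 7.65*z^2 + 1.82*z - 3.26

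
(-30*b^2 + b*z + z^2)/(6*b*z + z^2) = (-5*b + z)/z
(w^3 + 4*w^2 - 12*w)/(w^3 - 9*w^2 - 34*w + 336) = w*(w - 2)/(w^2 - 15*w + 56)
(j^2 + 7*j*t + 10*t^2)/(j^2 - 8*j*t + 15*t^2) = (j^2 + 7*j*t + 10*t^2)/(j^2 - 8*j*t + 15*t^2)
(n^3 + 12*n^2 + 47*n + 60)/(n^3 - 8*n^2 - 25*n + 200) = (n^2 + 7*n + 12)/(n^2 - 13*n + 40)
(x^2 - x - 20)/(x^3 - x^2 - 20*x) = 1/x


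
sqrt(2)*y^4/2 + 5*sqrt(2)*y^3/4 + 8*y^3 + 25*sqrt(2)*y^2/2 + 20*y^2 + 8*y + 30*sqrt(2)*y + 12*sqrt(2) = (y + 1/2)*(y + 2*sqrt(2))*(y + 6*sqrt(2))*(sqrt(2)*y/2 + sqrt(2))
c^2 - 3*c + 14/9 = (c - 7/3)*(c - 2/3)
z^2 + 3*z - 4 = (z - 1)*(z + 4)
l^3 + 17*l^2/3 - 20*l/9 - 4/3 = (l - 2/3)*(l + 1/3)*(l + 6)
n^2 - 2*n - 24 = (n - 6)*(n + 4)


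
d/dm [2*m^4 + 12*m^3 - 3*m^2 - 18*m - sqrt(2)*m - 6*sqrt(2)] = 8*m^3 + 36*m^2 - 6*m - 18 - sqrt(2)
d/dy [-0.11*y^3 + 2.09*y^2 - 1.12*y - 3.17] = -0.33*y^2 + 4.18*y - 1.12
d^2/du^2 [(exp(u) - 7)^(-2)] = (4*exp(u) + 14)*exp(u)/(exp(u) - 7)^4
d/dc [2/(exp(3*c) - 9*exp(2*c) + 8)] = 6*(6 - exp(c))*exp(2*c)/(exp(3*c) - 9*exp(2*c) + 8)^2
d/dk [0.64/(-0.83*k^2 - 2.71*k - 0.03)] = (1.0624*k + 1.7344)/(0.83*k^2 + 2.71*k + 0.03)^2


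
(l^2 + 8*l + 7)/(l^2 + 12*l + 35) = (l + 1)/(l + 5)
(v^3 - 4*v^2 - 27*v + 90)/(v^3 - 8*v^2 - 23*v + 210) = (v - 3)/(v - 7)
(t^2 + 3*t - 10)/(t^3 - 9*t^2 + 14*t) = (t + 5)/(t*(t - 7))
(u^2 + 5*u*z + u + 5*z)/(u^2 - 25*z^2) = (-u - 1)/(-u + 5*z)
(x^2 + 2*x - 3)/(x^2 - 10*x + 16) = (x^2 + 2*x - 3)/(x^2 - 10*x + 16)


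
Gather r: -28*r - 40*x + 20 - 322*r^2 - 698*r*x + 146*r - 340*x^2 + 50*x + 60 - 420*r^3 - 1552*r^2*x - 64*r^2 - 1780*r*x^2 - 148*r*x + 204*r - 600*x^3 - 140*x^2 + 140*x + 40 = -420*r^3 + r^2*(-1552*x - 386) + r*(-1780*x^2 - 846*x + 322) - 600*x^3 - 480*x^2 + 150*x + 120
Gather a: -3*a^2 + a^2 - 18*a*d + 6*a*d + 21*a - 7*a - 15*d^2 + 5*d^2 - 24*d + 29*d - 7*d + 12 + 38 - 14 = -2*a^2 + a*(14 - 12*d) - 10*d^2 - 2*d + 36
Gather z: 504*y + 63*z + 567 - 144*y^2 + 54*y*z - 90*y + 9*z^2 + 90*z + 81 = -144*y^2 + 414*y + 9*z^2 + z*(54*y + 153) + 648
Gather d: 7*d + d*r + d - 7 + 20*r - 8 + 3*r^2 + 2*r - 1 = d*(r + 8) + 3*r^2 + 22*r - 16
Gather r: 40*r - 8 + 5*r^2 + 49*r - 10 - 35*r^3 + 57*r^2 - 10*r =-35*r^3 + 62*r^2 + 79*r - 18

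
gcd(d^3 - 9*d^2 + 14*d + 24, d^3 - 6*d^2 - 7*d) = d + 1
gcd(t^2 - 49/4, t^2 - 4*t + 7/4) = t - 7/2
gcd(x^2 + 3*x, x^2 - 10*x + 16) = 1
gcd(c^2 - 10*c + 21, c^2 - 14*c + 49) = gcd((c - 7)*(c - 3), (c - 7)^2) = c - 7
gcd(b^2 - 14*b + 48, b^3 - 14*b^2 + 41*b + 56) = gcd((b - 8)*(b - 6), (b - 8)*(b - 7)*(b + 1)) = b - 8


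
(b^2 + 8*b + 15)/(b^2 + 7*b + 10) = (b + 3)/(b + 2)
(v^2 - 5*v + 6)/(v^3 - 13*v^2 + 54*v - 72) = (v - 2)/(v^2 - 10*v + 24)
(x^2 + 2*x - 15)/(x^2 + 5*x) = (x - 3)/x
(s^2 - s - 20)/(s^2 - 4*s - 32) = (s - 5)/(s - 8)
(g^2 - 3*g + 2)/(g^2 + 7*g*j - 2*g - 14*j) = (g - 1)/(g + 7*j)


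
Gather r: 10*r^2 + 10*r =10*r^2 + 10*r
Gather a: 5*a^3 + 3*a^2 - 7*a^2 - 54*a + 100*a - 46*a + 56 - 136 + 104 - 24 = 5*a^3 - 4*a^2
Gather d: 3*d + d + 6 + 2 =4*d + 8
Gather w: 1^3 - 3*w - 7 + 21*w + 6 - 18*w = 0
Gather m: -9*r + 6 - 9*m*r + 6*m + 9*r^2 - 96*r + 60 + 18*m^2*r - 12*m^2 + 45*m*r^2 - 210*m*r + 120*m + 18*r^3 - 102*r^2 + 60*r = m^2*(18*r - 12) + m*(45*r^2 - 219*r + 126) + 18*r^3 - 93*r^2 - 45*r + 66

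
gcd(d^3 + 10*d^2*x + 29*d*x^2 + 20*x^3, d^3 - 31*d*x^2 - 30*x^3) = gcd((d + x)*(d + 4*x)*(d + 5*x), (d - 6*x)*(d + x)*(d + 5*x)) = d^2 + 6*d*x + 5*x^2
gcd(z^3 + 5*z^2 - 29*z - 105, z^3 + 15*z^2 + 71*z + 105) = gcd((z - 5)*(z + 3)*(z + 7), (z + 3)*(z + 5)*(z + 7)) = z^2 + 10*z + 21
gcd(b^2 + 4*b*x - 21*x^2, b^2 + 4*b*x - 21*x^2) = -b^2 - 4*b*x + 21*x^2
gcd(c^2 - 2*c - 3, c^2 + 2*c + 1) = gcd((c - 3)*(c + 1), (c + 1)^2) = c + 1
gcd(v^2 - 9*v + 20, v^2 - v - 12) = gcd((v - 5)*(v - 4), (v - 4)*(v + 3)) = v - 4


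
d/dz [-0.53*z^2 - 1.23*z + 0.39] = -1.06*z - 1.23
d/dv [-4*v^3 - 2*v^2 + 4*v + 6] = -12*v^2 - 4*v + 4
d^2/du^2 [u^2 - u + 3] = 2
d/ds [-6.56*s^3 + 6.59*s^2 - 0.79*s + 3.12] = -19.68*s^2 + 13.18*s - 0.79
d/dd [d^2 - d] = 2*d - 1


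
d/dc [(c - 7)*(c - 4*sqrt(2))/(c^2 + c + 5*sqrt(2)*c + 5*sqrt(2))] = (-(c - 7)*(c - 4*sqrt(2))*(2*c + 1 + 5*sqrt(2)) + (2*c - 7 - 4*sqrt(2))*(c^2 + c + 5*sqrt(2)*c + 5*sqrt(2)))/(c^2 + c + 5*sqrt(2)*c + 5*sqrt(2))^2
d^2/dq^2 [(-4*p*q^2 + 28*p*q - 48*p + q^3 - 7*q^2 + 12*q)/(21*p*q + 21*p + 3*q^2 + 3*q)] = 2*((-4*p + 3*q - 7)*(7*p*q + 7*p + q^2 + q)^2 - (7*p + 2*q + 1)^2*(4*p*q^2 - 28*p*q + 48*p - q^3 + 7*q^2 - 12*q) + (7*p*q + 7*p + q^2 + q)*(4*p*q^2 - 28*p*q + 48*p - q^3 + 7*q^2 - 12*q - (7*p + 2*q + 1)*(-8*p*q + 28*p + 3*q^2 - 14*q + 12)))/(3*(7*p*q + 7*p + q^2 + q)^3)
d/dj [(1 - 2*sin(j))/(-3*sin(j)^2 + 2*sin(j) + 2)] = 6*(sin(j) + cos(j)^2 - 2)*cos(j)/(3*sin(j)^2 - 2*sin(j) - 2)^2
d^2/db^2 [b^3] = 6*b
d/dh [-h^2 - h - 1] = -2*h - 1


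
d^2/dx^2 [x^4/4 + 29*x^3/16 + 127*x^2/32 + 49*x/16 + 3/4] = 3*x^2 + 87*x/8 + 127/16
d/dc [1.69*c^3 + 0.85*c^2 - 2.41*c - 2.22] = 5.07*c^2 + 1.7*c - 2.41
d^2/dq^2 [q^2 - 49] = 2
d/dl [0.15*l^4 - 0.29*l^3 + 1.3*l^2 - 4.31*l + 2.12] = 0.6*l^3 - 0.87*l^2 + 2.6*l - 4.31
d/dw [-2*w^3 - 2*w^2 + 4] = 2*w*(-3*w - 2)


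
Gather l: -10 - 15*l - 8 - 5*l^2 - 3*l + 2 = -5*l^2 - 18*l - 16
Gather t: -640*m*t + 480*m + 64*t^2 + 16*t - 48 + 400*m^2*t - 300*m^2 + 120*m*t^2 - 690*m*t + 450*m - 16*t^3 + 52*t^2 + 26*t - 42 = -300*m^2 + 930*m - 16*t^3 + t^2*(120*m + 116) + t*(400*m^2 - 1330*m + 42) - 90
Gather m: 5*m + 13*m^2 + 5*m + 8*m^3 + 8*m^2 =8*m^3 + 21*m^2 + 10*m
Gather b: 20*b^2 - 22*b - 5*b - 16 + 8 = 20*b^2 - 27*b - 8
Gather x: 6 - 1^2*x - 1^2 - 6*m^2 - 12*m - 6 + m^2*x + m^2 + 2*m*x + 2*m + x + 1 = -5*m^2 - 10*m + x*(m^2 + 2*m)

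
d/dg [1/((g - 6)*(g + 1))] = (5 - 2*g)/(g^4 - 10*g^3 + 13*g^2 + 60*g + 36)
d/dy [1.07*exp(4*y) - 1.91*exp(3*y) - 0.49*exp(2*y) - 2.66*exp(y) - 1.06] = (4.28*exp(3*y) - 5.73*exp(2*y) - 0.98*exp(y) - 2.66)*exp(y)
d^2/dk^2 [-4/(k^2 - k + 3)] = 8*(k^2 - k - (2*k - 1)^2 + 3)/(k^2 - k + 3)^3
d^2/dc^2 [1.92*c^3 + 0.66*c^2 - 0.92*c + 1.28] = 11.52*c + 1.32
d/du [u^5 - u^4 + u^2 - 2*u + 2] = 5*u^4 - 4*u^3 + 2*u - 2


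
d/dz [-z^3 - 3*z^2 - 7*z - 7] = -3*z^2 - 6*z - 7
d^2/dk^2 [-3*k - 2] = 0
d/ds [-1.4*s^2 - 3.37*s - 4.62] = -2.8*s - 3.37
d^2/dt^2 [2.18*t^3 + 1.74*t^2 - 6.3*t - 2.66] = 13.08*t + 3.48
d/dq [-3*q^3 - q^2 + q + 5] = -9*q^2 - 2*q + 1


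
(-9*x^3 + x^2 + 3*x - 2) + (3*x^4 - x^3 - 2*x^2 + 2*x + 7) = 3*x^4 - 10*x^3 - x^2 + 5*x + 5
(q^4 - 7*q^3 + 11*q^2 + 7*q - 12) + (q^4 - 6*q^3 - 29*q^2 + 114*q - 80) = 2*q^4 - 13*q^3 - 18*q^2 + 121*q - 92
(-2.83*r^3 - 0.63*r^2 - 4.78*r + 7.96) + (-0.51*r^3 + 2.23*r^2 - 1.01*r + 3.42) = -3.34*r^3 + 1.6*r^2 - 5.79*r + 11.38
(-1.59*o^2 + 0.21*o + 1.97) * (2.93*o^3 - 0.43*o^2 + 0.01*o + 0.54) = -4.6587*o^5 + 1.299*o^4 + 5.6659*o^3 - 1.7036*o^2 + 0.1331*o + 1.0638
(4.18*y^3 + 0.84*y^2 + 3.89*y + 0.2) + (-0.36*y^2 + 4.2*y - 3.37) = 4.18*y^3 + 0.48*y^2 + 8.09*y - 3.17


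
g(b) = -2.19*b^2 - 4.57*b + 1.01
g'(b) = -4.38*b - 4.57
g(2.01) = -17.02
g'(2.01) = -13.37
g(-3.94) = -14.98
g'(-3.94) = 12.69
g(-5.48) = -39.71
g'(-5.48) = 19.43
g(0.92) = -5.05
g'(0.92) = -8.60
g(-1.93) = 1.67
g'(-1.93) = 3.88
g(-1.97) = 1.51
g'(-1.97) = 4.06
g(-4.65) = -25.09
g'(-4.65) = 15.80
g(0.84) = -4.37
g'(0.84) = -8.25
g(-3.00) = -4.99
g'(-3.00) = 8.57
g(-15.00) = -423.19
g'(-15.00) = 61.13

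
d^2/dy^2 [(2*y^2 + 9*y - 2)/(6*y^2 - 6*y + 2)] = (99*y^3 - 72*y^2 - 27*y + 17)/(27*y^6 - 81*y^5 + 108*y^4 - 81*y^3 + 36*y^2 - 9*y + 1)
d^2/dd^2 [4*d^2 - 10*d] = 8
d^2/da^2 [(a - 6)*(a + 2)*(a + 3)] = 6*a - 2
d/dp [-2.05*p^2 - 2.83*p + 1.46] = -4.1*p - 2.83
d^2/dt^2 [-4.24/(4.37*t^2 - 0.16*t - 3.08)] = (-161.941712*t^2 + 5.929216*t + 4.24*(8.74*t - 0.16)*(17.48*t - 0.32) + 114.137408)/(-4.37*t^2 + 0.16*t + 3.08)^3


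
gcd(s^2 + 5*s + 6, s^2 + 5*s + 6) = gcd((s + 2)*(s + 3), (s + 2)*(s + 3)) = s^2 + 5*s + 6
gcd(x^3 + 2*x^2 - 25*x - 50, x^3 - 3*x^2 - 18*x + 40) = x - 5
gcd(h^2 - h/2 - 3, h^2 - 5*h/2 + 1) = h - 2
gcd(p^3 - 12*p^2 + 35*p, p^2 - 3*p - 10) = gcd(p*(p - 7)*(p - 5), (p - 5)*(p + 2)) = p - 5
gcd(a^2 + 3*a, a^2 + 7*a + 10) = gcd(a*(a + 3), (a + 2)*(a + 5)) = 1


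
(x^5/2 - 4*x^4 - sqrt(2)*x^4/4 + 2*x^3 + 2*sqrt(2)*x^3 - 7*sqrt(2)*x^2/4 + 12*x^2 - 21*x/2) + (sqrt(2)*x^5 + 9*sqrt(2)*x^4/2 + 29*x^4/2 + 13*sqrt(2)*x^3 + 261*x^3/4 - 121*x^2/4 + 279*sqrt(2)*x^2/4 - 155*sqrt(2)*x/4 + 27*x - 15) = x^5/2 + sqrt(2)*x^5 + 17*sqrt(2)*x^4/4 + 21*x^4/2 + 15*sqrt(2)*x^3 + 269*x^3/4 - 73*x^2/4 + 68*sqrt(2)*x^2 - 155*sqrt(2)*x/4 + 33*x/2 - 15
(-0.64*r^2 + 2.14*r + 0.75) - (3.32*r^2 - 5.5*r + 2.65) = -3.96*r^2 + 7.64*r - 1.9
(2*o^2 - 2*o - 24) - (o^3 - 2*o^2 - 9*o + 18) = -o^3 + 4*o^2 + 7*o - 42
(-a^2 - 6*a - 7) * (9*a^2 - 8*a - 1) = -9*a^4 - 46*a^3 - 14*a^2 + 62*a + 7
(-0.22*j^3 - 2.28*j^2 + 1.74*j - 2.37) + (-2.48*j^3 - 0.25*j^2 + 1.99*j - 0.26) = -2.7*j^3 - 2.53*j^2 + 3.73*j - 2.63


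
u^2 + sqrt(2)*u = u*(u + sqrt(2))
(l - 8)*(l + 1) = l^2 - 7*l - 8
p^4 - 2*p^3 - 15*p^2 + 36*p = p*(p - 3)^2*(p + 4)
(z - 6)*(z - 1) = z^2 - 7*z + 6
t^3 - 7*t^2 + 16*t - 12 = (t - 3)*(t - 2)^2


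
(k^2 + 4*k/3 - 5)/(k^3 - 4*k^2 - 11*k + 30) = (k - 5/3)/(k^2 - 7*k + 10)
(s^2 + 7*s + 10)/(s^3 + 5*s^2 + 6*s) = (s + 5)/(s*(s + 3))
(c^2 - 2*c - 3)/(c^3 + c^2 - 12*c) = (c + 1)/(c*(c + 4))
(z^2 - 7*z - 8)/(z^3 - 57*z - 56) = 1/(z + 7)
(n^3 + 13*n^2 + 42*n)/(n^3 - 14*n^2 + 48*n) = (n^2 + 13*n + 42)/(n^2 - 14*n + 48)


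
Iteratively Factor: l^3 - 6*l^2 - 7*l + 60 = (l - 4)*(l^2 - 2*l - 15) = (l - 4)*(l + 3)*(l - 5)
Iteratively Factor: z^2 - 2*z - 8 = (z - 4)*(z + 2)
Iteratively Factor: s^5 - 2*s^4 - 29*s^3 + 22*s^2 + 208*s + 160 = (s - 4)*(s^4 + 2*s^3 - 21*s^2 - 62*s - 40) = (s - 4)*(s + 1)*(s^3 + s^2 - 22*s - 40) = (s - 4)*(s + 1)*(s + 4)*(s^2 - 3*s - 10) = (s - 5)*(s - 4)*(s + 1)*(s + 4)*(s + 2)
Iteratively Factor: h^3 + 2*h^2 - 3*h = (h + 3)*(h^2 - h) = h*(h + 3)*(h - 1)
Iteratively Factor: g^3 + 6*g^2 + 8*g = (g + 2)*(g^2 + 4*g) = (g + 2)*(g + 4)*(g)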